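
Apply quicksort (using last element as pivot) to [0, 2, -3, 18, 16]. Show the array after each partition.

Partition 1: pivot=16 at index 3 -> [0, 2, -3, 16, 18]
Partition 2: pivot=-3 at index 0 -> [-3, 2, 0, 16, 18]
Partition 3: pivot=0 at index 1 -> [-3, 0, 2, 16, 18]


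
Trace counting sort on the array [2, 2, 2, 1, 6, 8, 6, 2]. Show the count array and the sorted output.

Count array: [0, 1, 4, 0, 0, 0, 2, 0, 1]
(count[i] = number of elements equal to i)
Cumulative count: [0, 1, 5, 5, 5, 5, 7, 7, 8]
Sorted: [1, 2, 2, 2, 2, 6, 6, 8]


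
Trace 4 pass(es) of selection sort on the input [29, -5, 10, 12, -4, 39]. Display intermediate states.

Pass 1: Select minimum -5 at index 1, swap -> [-5, 29, 10, 12, -4, 39]
Pass 2: Select minimum -4 at index 4, swap -> [-5, -4, 10, 12, 29, 39]
Pass 3: Select minimum 10 at index 2, swap -> [-5, -4, 10, 12, 29, 39]
Pass 4: Select minimum 12 at index 3, swap -> [-5, -4, 10, 12, 29, 39]


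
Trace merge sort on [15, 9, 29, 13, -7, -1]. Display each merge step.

Divide and conquer:
  Merge [9] + [29] -> [9, 29]
  Merge [15] + [9, 29] -> [9, 15, 29]
  Merge [-7] + [-1] -> [-7, -1]
  Merge [13] + [-7, -1] -> [-7, -1, 13]
  Merge [9, 15, 29] + [-7, -1, 13] -> [-7, -1, 9, 13, 15, 29]


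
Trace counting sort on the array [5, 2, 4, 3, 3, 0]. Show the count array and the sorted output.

Count array: [1, 0, 1, 2, 1, 1]
(count[i] = number of elements equal to i)
Cumulative count: [1, 1, 2, 4, 5, 6]
Sorted: [0, 2, 3, 3, 4, 5]


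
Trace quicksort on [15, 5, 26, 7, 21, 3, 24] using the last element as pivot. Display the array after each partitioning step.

Partition 1: pivot=24 at index 5 -> [15, 5, 7, 21, 3, 24, 26]
Partition 2: pivot=3 at index 0 -> [3, 5, 7, 21, 15, 24, 26]
Partition 3: pivot=15 at index 3 -> [3, 5, 7, 15, 21, 24, 26]
Partition 4: pivot=7 at index 2 -> [3, 5, 7, 15, 21, 24, 26]


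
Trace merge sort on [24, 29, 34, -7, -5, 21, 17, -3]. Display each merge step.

Divide and conquer:
  Merge [24] + [29] -> [24, 29]
  Merge [34] + [-7] -> [-7, 34]
  Merge [24, 29] + [-7, 34] -> [-7, 24, 29, 34]
  Merge [-5] + [21] -> [-5, 21]
  Merge [17] + [-3] -> [-3, 17]
  Merge [-5, 21] + [-3, 17] -> [-5, -3, 17, 21]
  Merge [-7, 24, 29, 34] + [-5, -3, 17, 21] -> [-7, -5, -3, 17, 21, 24, 29, 34]


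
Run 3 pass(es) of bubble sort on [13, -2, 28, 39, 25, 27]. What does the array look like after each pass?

After pass 1: [-2, 13, 28, 25, 27, 39] (3 swaps)
After pass 2: [-2, 13, 25, 27, 28, 39] (2 swaps)
After pass 3: [-2, 13, 25, 27, 28, 39] (0 swaps)
Total swaps: 5


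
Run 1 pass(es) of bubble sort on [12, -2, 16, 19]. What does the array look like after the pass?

After pass 1: [-2, 12, 16, 19] (1 swaps)
Total swaps: 1


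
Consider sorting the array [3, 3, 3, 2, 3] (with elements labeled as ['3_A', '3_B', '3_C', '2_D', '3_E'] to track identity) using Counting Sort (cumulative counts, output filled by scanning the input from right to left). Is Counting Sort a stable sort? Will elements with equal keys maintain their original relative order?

Trace Counting Sort on the labeled array (the key is the number; the letter only tracks identity):
  Counts for values 0..3: [0, 0, 1, 4]
  Cumulative counts: [0, 0, 1, 5]
  Scan right to left: place 3_E at output index 4
  Scan right to left: place 2_D at output index 0
  Scan right to left: place 3_C at output index 3
  Scan right to left: place 3_B at output index 2
  Scan right to left: place 3_A at output index 1
  Output: [2_D, 3_A, 3_B, 3_C, 3_E]
Equal keys:
  value 3: originally 3_A, 3_B, 3_C, 3_E; after sorting 3_A, 3_B, 3_C, 3_E -> order preserved
All equal keys kept their original relative order. Counting Sort is stable: scanning the input right to left with decreasing cumulative counts places later duplicates at later output positions.
Answer: Stable


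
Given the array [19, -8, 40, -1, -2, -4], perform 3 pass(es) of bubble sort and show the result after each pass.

After pass 1: [-8, 19, -1, -2, -4, 40] (4 swaps)
After pass 2: [-8, -1, -2, -4, 19, 40] (3 swaps)
After pass 3: [-8, -2, -4, -1, 19, 40] (2 swaps)
Total swaps: 9


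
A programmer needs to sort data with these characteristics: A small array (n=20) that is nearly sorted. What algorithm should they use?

Best choice: Insertion sort
Reason: Insertion sort is O(n) for nearly sorted arrays and has low overhead


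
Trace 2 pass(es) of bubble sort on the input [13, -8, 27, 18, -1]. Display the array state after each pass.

After pass 1: [-8, 13, 18, -1, 27] (3 swaps)
After pass 2: [-8, 13, -1, 18, 27] (1 swaps)
Total swaps: 4


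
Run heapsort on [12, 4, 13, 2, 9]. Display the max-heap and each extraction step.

Build heap: [13, 9, 12, 2, 4]
Extract 13: [12, 9, 4, 2, 13]
Extract 12: [9, 2, 4, 12, 13]
Extract 9: [4, 2, 9, 12, 13]
Extract 4: [2, 4, 9, 12, 13]


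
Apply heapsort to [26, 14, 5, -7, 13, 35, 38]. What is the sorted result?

Build heap: [38, 14, 35, -7, 13, 26, 5]
Extract 38: [35, 14, 26, -7, 13, 5, 38]
Extract 35: [26, 14, 5, -7, 13, 35, 38]
Extract 26: [14, 13, 5, -7, 26, 35, 38]
Extract 14: [13, -7, 5, 14, 26, 35, 38]
Extract 13: [5, -7, 13, 14, 26, 35, 38]
Extract 5: [-7, 5, 13, 14, 26, 35, 38]


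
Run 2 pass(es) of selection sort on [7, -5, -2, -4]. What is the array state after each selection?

Pass 1: Select minimum -5 at index 1, swap -> [-5, 7, -2, -4]
Pass 2: Select minimum -4 at index 3, swap -> [-5, -4, -2, 7]


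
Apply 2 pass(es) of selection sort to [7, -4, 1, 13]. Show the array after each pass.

Pass 1: Select minimum -4 at index 1, swap -> [-4, 7, 1, 13]
Pass 2: Select minimum 1 at index 2, swap -> [-4, 1, 7, 13]


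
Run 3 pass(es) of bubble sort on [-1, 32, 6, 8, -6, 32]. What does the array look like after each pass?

After pass 1: [-1, 6, 8, -6, 32, 32] (3 swaps)
After pass 2: [-1, 6, -6, 8, 32, 32] (1 swaps)
After pass 3: [-1, -6, 6, 8, 32, 32] (1 swaps)
Total swaps: 5


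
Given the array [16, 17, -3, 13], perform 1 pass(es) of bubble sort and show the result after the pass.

After pass 1: [16, -3, 13, 17] (2 swaps)
Total swaps: 2


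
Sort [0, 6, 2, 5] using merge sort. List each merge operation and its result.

Divide and conquer:
  Merge [0] + [6] -> [0, 6]
  Merge [2] + [5] -> [2, 5]
  Merge [0, 6] + [2, 5] -> [0, 2, 5, 6]


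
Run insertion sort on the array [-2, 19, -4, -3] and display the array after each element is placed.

First element -2 is already 'sorted'
Insert 19: shifted 0 elements -> [-2, 19, -4, -3]
Insert -4: shifted 2 elements -> [-4, -2, 19, -3]
Insert -3: shifted 2 elements -> [-4, -3, -2, 19]


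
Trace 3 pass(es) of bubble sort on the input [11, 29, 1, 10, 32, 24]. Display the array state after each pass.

After pass 1: [11, 1, 10, 29, 24, 32] (3 swaps)
After pass 2: [1, 10, 11, 24, 29, 32] (3 swaps)
After pass 3: [1, 10, 11, 24, 29, 32] (0 swaps)
Total swaps: 6


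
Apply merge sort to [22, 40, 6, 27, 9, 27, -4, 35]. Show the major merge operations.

Divide and conquer:
  Merge [22] + [40] -> [22, 40]
  Merge [6] + [27] -> [6, 27]
  Merge [22, 40] + [6, 27] -> [6, 22, 27, 40]
  Merge [9] + [27] -> [9, 27]
  Merge [-4] + [35] -> [-4, 35]
  Merge [9, 27] + [-4, 35] -> [-4, 9, 27, 35]
  Merge [6, 22, 27, 40] + [-4, 9, 27, 35] -> [-4, 6, 9, 22, 27, 27, 35, 40]


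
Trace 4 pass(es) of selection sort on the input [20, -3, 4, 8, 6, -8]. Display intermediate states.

Pass 1: Select minimum -8 at index 5, swap -> [-8, -3, 4, 8, 6, 20]
Pass 2: Select minimum -3 at index 1, swap -> [-8, -3, 4, 8, 6, 20]
Pass 3: Select minimum 4 at index 2, swap -> [-8, -3, 4, 8, 6, 20]
Pass 4: Select minimum 6 at index 4, swap -> [-8, -3, 4, 6, 8, 20]


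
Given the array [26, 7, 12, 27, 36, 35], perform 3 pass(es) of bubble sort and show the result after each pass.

After pass 1: [7, 12, 26, 27, 35, 36] (3 swaps)
After pass 2: [7, 12, 26, 27, 35, 36] (0 swaps)
After pass 3: [7, 12, 26, 27, 35, 36] (0 swaps)
Total swaps: 3


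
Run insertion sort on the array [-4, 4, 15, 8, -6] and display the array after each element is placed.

First element -4 is already 'sorted'
Insert 4: shifted 0 elements -> [-4, 4, 15, 8, -6]
Insert 15: shifted 0 elements -> [-4, 4, 15, 8, -6]
Insert 8: shifted 1 elements -> [-4, 4, 8, 15, -6]
Insert -6: shifted 4 elements -> [-6, -4, 4, 8, 15]


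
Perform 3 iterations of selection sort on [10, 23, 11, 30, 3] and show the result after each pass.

Pass 1: Select minimum 3 at index 4, swap -> [3, 23, 11, 30, 10]
Pass 2: Select minimum 10 at index 4, swap -> [3, 10, 11, 30, 23]
Pass 3: Select minimum 11 at index 2, swap -> [3, 10, 11, 30, 23]


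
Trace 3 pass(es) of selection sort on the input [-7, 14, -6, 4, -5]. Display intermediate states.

Pass 1: Select minimum -7 at index 0, swap -> [-7, 14, -6, 4, -5]
Pass 2: Select minimum -6 at index 2, swap -> [-7, -6, 14, 4, -5]
Pass 3: Select minimum -5 at index 4, swap -> [-7, -6, -5, 4, 14]


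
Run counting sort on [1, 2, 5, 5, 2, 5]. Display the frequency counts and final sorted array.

Count array: [0, 1, 2, 0, 0, 3]
(count[i] = number of elements equal to i)
Cumulative count: [0, 1, 3, 3, 3, 6]
Sorted: [1, 2, 2, 5, 5, 5]


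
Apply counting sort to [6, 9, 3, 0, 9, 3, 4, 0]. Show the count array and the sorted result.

Count array: [2, 0, 0, 2, 1, 0, 1, 0, 0, 2]
(count[i] = number of elements equal to i)
Cumulative count: [2, 2, 2, 4, 5, 5, 6, 6, 6, 8]
Sorted: [0, 0, 3, 3, 4, 6, 9, 9]


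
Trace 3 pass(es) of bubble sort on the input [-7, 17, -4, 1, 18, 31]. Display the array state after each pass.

After pass 1: [-7, -4, 1, 17, 18, 31] (2 swaps)
After pass 2: [-7, -4, 1, 17, 18, 31] (0 swaps)
After pass 3: [-7, -4, 1, 17, 18, 31] (0 swaps)
Total swaps: 2


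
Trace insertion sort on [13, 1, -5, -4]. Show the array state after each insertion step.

First element 13 is already 'sorted'
Insert 1: shifted 1 elements -> [1, 13, -5, -4]
Insert -5: shifted 2 elements -> [-5, 1, 13, -4]
Insert -4: shifted 2 elements -> [-5, -4, 1, 13]


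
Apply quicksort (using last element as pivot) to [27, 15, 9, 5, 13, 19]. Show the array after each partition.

Partition 1: pivot=19 at index 4 -> [15, 9, 5, 13, 19, 27]
Partition 2: pivot=13 at index 2 -> [9, 5, 13, 15, 19, 27]
Partition 3: pivot=5 at index 0 -> [5, 9, 13, 15, 19, 27]


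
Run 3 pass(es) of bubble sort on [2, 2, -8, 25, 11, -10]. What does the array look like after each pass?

After pass 1: [2, -8, 2, 11, -10, 25] (3 swaps)
After pass 2: [-8, 2, 2, -10, 11, 25] (2 swaps)
After pass 3: [-8, 2, -10, 2, 11, 25] (1 swaps)
Total swaps: 6


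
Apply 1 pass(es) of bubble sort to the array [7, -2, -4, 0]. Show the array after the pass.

After pass 1: [-2, -4, 0, 7] (3 swaps)
Total swaps: 3


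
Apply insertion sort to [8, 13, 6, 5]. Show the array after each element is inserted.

First element 8 is already 'sorted'
Insert 13: shifted 0 elements -> [8, 13, 6, 5]
Insert 6: shifted 2 elements -> [6, 8, 13, 5]
Insert 5: shifted 3 elements -> [5, 6, 8, 13]


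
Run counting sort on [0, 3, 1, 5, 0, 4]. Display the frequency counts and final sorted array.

Count array: [2, 1, 0, 1, 1, 1]
(count[i] = number of elements equal to i)
Cumulative count: [2, 3, 3, 4, 5, 6]
Sorted: [0, 0, 1, 3, 4, 5]


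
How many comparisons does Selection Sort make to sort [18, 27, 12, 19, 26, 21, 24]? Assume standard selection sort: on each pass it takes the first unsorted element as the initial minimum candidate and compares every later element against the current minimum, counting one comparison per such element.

Pass 1: scan indices 1..6 for the minimum = 6 comparison(s); min is 12, place at index 0 -> [12, 27, 18, 19, 26, 21, 24]
Pass 2: scan indices 2..6 for the minimum = 5 comparison(s); min is 18, place at index 1 -> [12, 18, 27, 19, 26, 21, 24]
Pass 3: scan indices 3..6 for the minimum = 4 comparison(s); min is 19, place at index 2 -> [12, 18, 19, 27, 26, 21, 24]
Pass 4: scan indices 4..6 for the minimum = 3 comparison(s); min is 21, place at index 3 -> [12, 18, 19, 21, 26, 27, 24]
Pass 5: scan indices 5..6 for the minimum = 2 comparison(s); min is 24, place at index 4 -> [12, 18, 19, 21, 24, 27, 26]
Pass 6: scan indices 6..6 for the minimum = 1 comparison(s); min is 26, place at index 5 -> [12, 18, 19, 21, 24, 26, 27]
Selection sort always scans the whole unsorted suffix, so the count is (n-1) + (n-2) + ... + 1 = n(n-1)/2 = 7*6/2 = 21 regardless of the input order.
Total comparisons: 6 + 5 + 4 + 3 + 2 + 1 = 21


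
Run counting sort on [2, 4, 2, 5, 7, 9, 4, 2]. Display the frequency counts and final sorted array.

Count array: [0, 0, 3, 0, 2, 1, 0, 1, 0, 1]
(count[i] = number of elements equal to i)
Cumulative count: [0, 0, 3, 3, 5, 6, 6, 7, 7, 8]
Sorted: [2, 2, 2, 4, 4, 5, 7, 9]


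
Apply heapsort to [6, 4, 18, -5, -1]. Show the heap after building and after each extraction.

Build heap: [18, 4, 6, -5, -1]
Extract 18: [6, 4, -1, -5, 18]
Extract 6: [4, -5, -1, 6, 18]
Extract 4: [-1, -5, 4, 6, 18]
Extract -1: [-5, -1, 4, 6, 18]


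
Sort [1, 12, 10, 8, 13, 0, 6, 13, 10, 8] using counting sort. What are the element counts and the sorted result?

Count array: [1, 1, 0, 0, 0, 0, 1, 0, 2, 0, 2, 0, 1, 2]
(count[i] = number of elements equal to i)
Cumulative count: [1, 2, 2, 2, 2, 2, 3, 3, 5, 5, 7, 7, 8, 10]
Sorted: [0, 1, 6, 8, 8, 10, 10, 12, 13, 13]


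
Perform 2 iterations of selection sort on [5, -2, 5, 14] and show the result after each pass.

Pass 1: Select minimum -2 at index 1, swap -> [-2, 5, 5, 14]
Pass 2: Select minimum 5 at index 1, swap -> [-2, 5, 5, 14]


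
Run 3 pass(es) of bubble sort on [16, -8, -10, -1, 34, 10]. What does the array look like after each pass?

After pass 1: [-8, -10, -1, 16, 10, 34] (4 swaps)
After pass 2: [-10, -8, -1, 10, 16, 34] (2 swaps)
After pass 3: [-10, -8, -1, 10, 16, 34] (0 swaps)
Total swaps: 6


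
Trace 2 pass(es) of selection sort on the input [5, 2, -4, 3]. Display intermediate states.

Pass 1: Select minimum -4 at index 2, swap -> [-4, 2, 5, 3]
Pass 2: Select minimum 2 at index 1, swap -> [-4, 2, 5, 3]


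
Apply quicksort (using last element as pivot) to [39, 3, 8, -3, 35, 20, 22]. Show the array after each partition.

Partition 1: pivot=22 at index 4 -> [3, 8, -3, 20, 22, 39, 35]
Partition 2: pivot=20 at index 3 -> [3, 8, -3, 20, 22, 39, 35]
Partition 3: pivot=-3 at index 0 -> [-3, 8, 3, 20, 22, 39, 35]
Partition 4: pivot=3 at index 1 -> [-3, 3, 8, 20, 22, 39, 35]
Partition 5: pivot=35 at index 5 -> [-3, 3, 8, 20, 22, 35, 39]


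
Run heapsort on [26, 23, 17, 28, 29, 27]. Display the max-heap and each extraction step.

Build heap: [29, 28, 27, 26, 23, 17]
Extract 29: [28, 26, 27, 17, 23, 29]
Extract 28: [27, 26, 23, 17, 28, 29]
Extract 27: [26, 17, 23, 27, 28, 29]
Extract 26: [23, 17, 26, 27, 28, 29]
Extract 23: [17, 23, 26, 27, 28, 29]


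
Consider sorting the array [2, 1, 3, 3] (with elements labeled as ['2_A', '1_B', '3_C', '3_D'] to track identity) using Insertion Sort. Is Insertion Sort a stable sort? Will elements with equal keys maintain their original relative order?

Trace Insertion Sort on the labeled array (the key is the number; the letter only tracks identity):
  Insert 1_B at index 0: [1_B, 2_A, 3_C, 3_D]
  Insert 3_C at index 2: [1_B, 2_A, 3_C, 3_D]
  Insert 3_D at index 3: [1_B, 2_A, 3_C, 3_D]
Final order: [1_B, 2_A, 3_C, 3_D]
Equal keys:
  value 3: originally 3_C, 3_D; after sorting 3_C, 3_D -> order preserved
All equal keys kept their original relative order. Insertion Sort is stable: elements are shifted only while they are strictly greater than the key, so a key is inserted after any equal elements already placed.
Answer: Stable


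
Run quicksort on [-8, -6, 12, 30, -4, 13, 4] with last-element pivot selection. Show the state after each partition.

Partition 1: pivot=4 at index 3 -> [-8, -6, -4, 4, 12, 13, 30]
Partition 2: pivot=-4 at index 2 -> [-8, -6, -4, 4, 12, 13, 30]
Partition 3: pivot=-6 at index 1 -> [-8, -6, -4, 4, 12, 13, 30]
Partition 4: pivot=30 at index 6 -> [-8, -6, -4, 4, 12, 13, 30]
Partition 5: pivot=13 at index 5 -> [-8, -6, -4, 4, 12, 13, 30]


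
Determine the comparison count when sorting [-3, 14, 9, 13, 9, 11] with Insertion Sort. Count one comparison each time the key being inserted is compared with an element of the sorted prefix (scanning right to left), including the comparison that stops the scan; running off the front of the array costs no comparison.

Insert 14: -3 <= 14 (stop) = 1 comparison(s) -> [-3, 14, 9, 13, 9, 11]
Insert 9: 14 > 9 (shift), -3 <= 9 (stop) = 2 comparison(s) -> [-3, 9, 14, 13, 9, 11]
Insert 13: 14 > 13 (shift), 9 <= 13 (stop) = 2 comparison(s) -> [-3, 9, 13, 14, 9, 11]
Insert 9: 14 > 9 (shift), 13 > 9 (shift), 9 <= 9 (stop) = 3 comparison(s) -> [-3, 9, 9, 13, 14, 11]
Insert 11: 14 > 11 (shift), 13 > 11 (shift), 9 <= 11 (stop) = 3 comparison(s) -> [-3, 9, 9, 11, 13, 14]
Total comparisons: 1 + 2 + 2 + 3 + 3 = 11


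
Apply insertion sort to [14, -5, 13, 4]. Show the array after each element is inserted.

First element 14 is already 'sorted'
Insert -5: shifted 1 elements -> [-5, 14, 13, 4]
Insert 13: shifted 1 elements -> [-5, 13, 14, 4]
Insert 4: shifted 2 elements -> [-5, 4, 13, 14]


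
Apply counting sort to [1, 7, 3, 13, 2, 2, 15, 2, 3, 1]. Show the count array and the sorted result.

Count array: [0, 2, 3, 2, 0, 0, 0, 1, 0, 0, 0, 0, 0, 1, 0, 1]
(count[i] = number of elements equal to i)
Cumulative count: [0, 2, 5, 7, 7, 7, 7, 8, 8, 8, 8, 8, 8, 9, 9, 10]
Sorted: [1, 1, 2, 2, 2, 3, 3, 7, 13, 15]


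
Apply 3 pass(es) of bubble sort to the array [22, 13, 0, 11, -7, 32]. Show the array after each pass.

After pass 1: [13, 0, 11, -7, 22, 32] (4 swaps)
After pass 2: [0, 11, -7, 13, 22, 32] (3 swaps)
After pass 3: [0, -7, 11, 13, 22, 32] (1 swaps)
Total swaps: 8


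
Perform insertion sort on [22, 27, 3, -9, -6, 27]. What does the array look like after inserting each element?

First element 22 is already 'sorted'
Insert 27: shifted 0 elements -> [22, 27, 3, -9, -6, 27]
Insert 3: shifted 2 elements -> [3, 22, 27, -9, -6, 27]
Insert -9: shifted 3 elements -> [-9, 3, 22, 27, -6, 27]
Insert -6: shifted 3 elements -> [-9, -6, 3, 22, 27, 27]
Insert 27: shifted 0 elements -> [-9, -6, 3, 22, 27, 27]


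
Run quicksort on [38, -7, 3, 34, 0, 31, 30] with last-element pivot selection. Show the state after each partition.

Partition 1: pivot=30 at index 3 -> [-7, 3, 0, 30, 38, 31, 34]
Partition 2: pivot=0 at index 1 -> [-7, 0, 3, 30, 38, 31, 34]
Partition 3: pivot=34 at index 5 -> [-7, 0, 3, 30, 31, 34, 38]


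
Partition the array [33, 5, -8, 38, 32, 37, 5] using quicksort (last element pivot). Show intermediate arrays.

Partition 1: pivot=5 at index 2 -> [5, -8, 5, 38, 32, 37, 33]
Partition 2: pivot=-8 at index 0 -> [-8, 5, 5, 38, 32, 37, 33]
Partition 3: pivot=33 at index 4 -> [-8, 5, 5, 32, 33, 37, 38]
Partition 4: pivot=38 at index 6 -> [-8, 5, 5, 32, 33, 37, 38]


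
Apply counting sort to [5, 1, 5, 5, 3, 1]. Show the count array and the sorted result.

Count array: [0, 2, 0, 1, 0, 3]
(count[i] = number of elements equal to i)
Cumulative count: [0, 2, 2, 3, 3, 6]
Sorted: [1, 1, 3, 5, 5, 5]


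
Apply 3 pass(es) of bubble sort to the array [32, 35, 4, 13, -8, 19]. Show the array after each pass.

After pass 1: [32, 4, 13, -8, 19, 35] (4 swaps)
After pass 2: [4, 13, -8, 19, 32, 35] (4 swaps)
After pass 3: [4, -8, 13, 19, 32, 35] (1 swaps)
Total swaps: 9


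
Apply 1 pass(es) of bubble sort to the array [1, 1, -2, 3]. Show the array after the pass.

After pass 1: [1, -2, 1, 3] (1 swaps)
Total swaps: 1


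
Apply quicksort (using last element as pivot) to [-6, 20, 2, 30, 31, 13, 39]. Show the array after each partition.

Partition 1: pivot=39 at index 6 -> [-6, 20, 2, 30, 31, 13, 39]
Partition 2: pivot=13 at index 2 -> [-6, 2, 13, 30, 31, 20, 39]
Partition 3: pivot=2 at index 1 -> [-6, 2, 13, 30, 31, 20, 39]
Partition 4: pivot=20 at index 3 -> [-6, 2, 13, 20, 31, 30, 39]
Partition 5: pivot=30 at index 4 -> [-6, 2, 13, 20, 30, 31, 39]


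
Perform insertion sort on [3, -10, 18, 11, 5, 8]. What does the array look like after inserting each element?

First element 3 is already 'sorted'
Insert -10: shifted 1 elements -> [-10, 3, 18, 11, 5, 8]
Insert 18: shifted 0 elements -> [-10, 3, 18, 11, 5, 8]
Insert 11: shifted 1 elements -> [-10, 3, 11, 18, 5, 8]
Insert 5: shifted 2 elements -> [-10, 3, 5, 11, 18, 8]
Insert 8: shifted 2 elements -> [-10, 3, 5, 8, 11, 18]


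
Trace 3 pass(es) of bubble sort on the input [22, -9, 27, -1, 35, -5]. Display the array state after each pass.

After pass 1: [-9, 22, -1, 27, -5, 35] (3 swaps)
After pass 2: [-9, -1, 22, -5, 27, 35] (2 swaps)
After pass 3: [-9, -1, -5, 22, 27, 35] (1 swaps)
Total swaps: 6


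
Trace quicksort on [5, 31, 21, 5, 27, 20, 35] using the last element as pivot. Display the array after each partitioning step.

Partition 1: pivot=35 at index 6 -> [5, 31, 21, 5, 27, 20, 35]
Partition 2: pivot=20 at index 2 -> [5, 5, 20, 31, 27, 21, 35]
Partition 3: pivot=5 at index 1 -> [5, 5, 20, 31, 27, 21, 35]
Partition 4: pivot=21 at index 3 -> [5, 5, 20, 21, 27, 31, 35]
Partition 5: pivot=31 at index 5 -> [5, 5, 20, 21, 27, 31, 35]


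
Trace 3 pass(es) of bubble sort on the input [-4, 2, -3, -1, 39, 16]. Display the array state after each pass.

After pass 1: [-4, -3, -1, 2, 16, 39] (3 swaps)
After pass 2: [-4, -3, -1, 2, 16, 39] (0 swaps)
After pass 3: [-4, -3, -1, 2, 16, 39] (0 swaps)
Total swaps: 3


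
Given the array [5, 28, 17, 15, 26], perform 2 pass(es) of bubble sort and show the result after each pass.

After pass 1: [5, 17, 15, 26, 28] (3 swaps)
After pass 2: [5, 15, 17, 26, 28] (1 swaps)
Total swaps: 4


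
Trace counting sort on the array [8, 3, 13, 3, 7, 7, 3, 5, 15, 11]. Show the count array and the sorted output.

Count array: [0, 0, 0, 3, 0, 1, 0, 2, 1, 0, 0, 1, 0, 1, 0, 1]
(count[i] = number of elements equal to i)
Cumulative count: [0, 0, 0, 3, 3, 4, 4, 6, 7, 7, 7, 8, 8, 9, 9, 10]
Sorted: [3, 3, 3, 5, 7, 7, 8, 11, 13, 15]


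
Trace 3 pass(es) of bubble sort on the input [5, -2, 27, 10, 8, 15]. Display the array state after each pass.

After pass 1: [-2, 5, 10, 8, 15, 27] (4 swaps)
After pass 2: [-2, 5, 8, 10, 15, 27] (1 swaps)
After pass 3: [-2, 5, 8, 10, 15, 27] (0 swaps)
Total swaps: 5


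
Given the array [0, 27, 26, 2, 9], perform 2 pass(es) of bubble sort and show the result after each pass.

After pass 1: [0, 26, 2, 9, 27] (3 swaps)
After pass 2: [0, 2, 9, 26, 27] (2 swaps)
Total swaps: 5


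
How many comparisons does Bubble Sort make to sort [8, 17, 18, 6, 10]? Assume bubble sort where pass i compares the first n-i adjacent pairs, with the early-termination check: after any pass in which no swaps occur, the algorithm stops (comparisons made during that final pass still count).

Pass 1: compare adjacent pairs (0,1)..(3,4) = 4 comparison(s), 2 swap(s) -> [8, 17, 6, 10, 18]
Pass 2: compare adjacent pairs (0,1)..(2,3) = 3 comparison(s), 2 swap(s) -> [8, 6, 10, 17, 18]
Pass 3: compare adjacent pairs (0,1)..(1,2) = 2 comparison(s), 1 swap(s) -> [6, 8, 10, 17, 18]
Pass 4: compare adjacent pairs (0,1)..(0,1) = 1 comparison(s), 0 swap(s) -> [6, 8, 10, 17, 18]
No swaps in this pass, so bubble sort stops here.
Total comparisons: 4 + 3 + 2 + 1 = 10


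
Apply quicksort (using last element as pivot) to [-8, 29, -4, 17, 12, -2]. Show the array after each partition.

Partition 1: pivot=-2 at index 2 -> [-8, -4, -2, 17, 12, 29]
Partition 2: pivot=-4 at index 1 -> [-8, -4, -2, 17, 12, 29]
Partition 3: pivot=29 at index 5 -> [-8, -4, -2, 17, 12, 29]
Partition 4: pivot=12 at index 3 -> [-8, -4, -2, 12, 17, 29]


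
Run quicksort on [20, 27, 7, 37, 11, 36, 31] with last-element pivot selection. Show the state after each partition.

Partition 1: pivot=31 at index 4 -> [20, 27, 7, 11, 31, 36, 37]
Partition 2: pivot=11 at index 1 -> [7, 11, 20, 27, 31, 36, 37]
Partition 3: pivot=27 at index 3 -> [7, 11, 20, 27, 31, 36, 37]
Partition 4: pivot=37 at index 6 -> [7, 11, 20, 27, 31, 36, 37]


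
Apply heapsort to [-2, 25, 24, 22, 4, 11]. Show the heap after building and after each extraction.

Build heap: [25, 22, 24, -2, 4, 11]
Extract 25: [24, 22, 11, -2, 4, 25]
Extract 24: [22, 4, 11, -2, 24, 25]
Extract 22: [11, 4, -2, 22, 24, 25]
Extract 11: [4, -2, 11, 22, 24, 25]
Extract 4: [-2, 4, 11, 22, 24, 25]


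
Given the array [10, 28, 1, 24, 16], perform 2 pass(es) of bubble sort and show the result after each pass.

After pass 1: [10, 1, 24, 16, 28] (3 swaps)
After pass 2: [1, 10, 16, 24, 28] (2 swaps)
Total swaps: 5


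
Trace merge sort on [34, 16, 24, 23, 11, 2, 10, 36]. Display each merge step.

Divide and conquer:
  Merge [34] + [16] -> [16, 34]
  Merge [24] + [23] -> [23, 24]
  Merge [16, 34] + [23, 24] -> [16, 23, 24, 34]
  Merge [11] + [2] -> [2, 11]
  Merge [10] + [36] -> [10, 36]
  Merge [2, 11] + [10, 36] -> [2, 10, 11, 36]
  Merge [16, 23, 24, 34] + [2, 10, 11, 36] -> [2, 10, 11, 16, 23, 24, 34, 36]


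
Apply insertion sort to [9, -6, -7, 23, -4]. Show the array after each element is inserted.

First element 9 is already 'sorted'
Insert -6: shifted 1 elements -> [-6, 9, -7, 23, -4]
Insert -7: shifted 2 elements -> [-7, -6, 9, 23, -4]
Insert 23: shifted 0 elements -> [-7, -6, 9, 23, -4]
Insert -4: shifted 2 elements -> [-7, -6, -4, 9, 23]


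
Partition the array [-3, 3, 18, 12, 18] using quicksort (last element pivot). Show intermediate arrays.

Partition 1: pivot=18 at index 4 -> [-3, 3, 18, 12, 18]
Partition 2: pivot=12 at index 2 -> [-3, 3, 12, 18, 18]
Partition 3: pivot=3 at index 1 -> [-3, 3, 12, 18, 18]


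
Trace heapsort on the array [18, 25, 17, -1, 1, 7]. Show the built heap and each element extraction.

Build heap: [25, 18, 17, -1, 1, 7]
Extract 25: [18, 7, 17, -1, 1, 25]
Extract 18: [17, 7, 1, -1, 18, 25]
Extract 17: [7, -1, 1, 17, 18, 25]
Extract 7: [1, -1, 7, 17, 18, 25]
Extract 1: [-1, 1, 7, 17, 18, 25]


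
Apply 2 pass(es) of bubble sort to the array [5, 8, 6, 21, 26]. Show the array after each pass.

After pass 1: [5, 6, 8, 21, 26] (1 swaps)
After pass 2: [5, 6, 8, 21, 26] (0 swaps)
Total swaps: 1


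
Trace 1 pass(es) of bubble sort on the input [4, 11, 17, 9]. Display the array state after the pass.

After pass 1: [4, 11, 9, 17] (1 swaps)
Total swaps: 1


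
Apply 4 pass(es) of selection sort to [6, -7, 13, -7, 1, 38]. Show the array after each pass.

Pass 1: Select minimum -7 at index 1, swap -> [-7, 6, 13, -7, 1, 38]
Pass 2: Select minimum -7 at index 3, swap -> [-7, -7, 13, 6, 1, 38]
Pass 3: Select minimum 1 at index 4, swap -> [-7, -7, 1, 6, 13, 38]
Pass 4: Select minimum 6 at index 3, swap -> [-7, -7, 1, 6, 13, 38]


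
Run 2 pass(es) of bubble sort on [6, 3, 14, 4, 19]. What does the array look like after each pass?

After pass 1: [3, 6, 4, 14, 19] (2 swaps)
After pass 2: [3, 4, 6, 14, 19] (1 swaps)
Total swaps: 3


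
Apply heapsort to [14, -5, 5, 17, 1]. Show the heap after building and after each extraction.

Build heap: [17, 14, 5, -5, 1]
Extract 17: [14, 1, 5, -5, 17]
Extract 14: [5, 1, -5, 14, 17]
Extract 5: [1, -5, 5, 14, 17]
Extract 1: [-5, 1, 5, 14, 17]


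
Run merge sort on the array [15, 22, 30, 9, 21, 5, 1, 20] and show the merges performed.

Divide and conquer:
  Merge [15] + [22] -> [15, 22]
  Merge [30] + [9] -> [9, 30]
  Merge [15, 22] + [9, 30] -> [9, 15, 22, 30]
  Merge [21] + [5] -> [5, 21]
  Merge [1] + [20] -> [1, 20]
  Merge [5, 21] + [1, 20] -> [1, 5, 20, 21]
  Merge [9, 15, 22, 30] + [1, 5, 20, 21] -> [1, 5, 9, 15, 20, 21, 22, 30]


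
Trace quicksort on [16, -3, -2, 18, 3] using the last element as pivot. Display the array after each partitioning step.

Partition 1: pivot=3 at index 2 -> [-3, -2, 3, 18, 16]
Partition 2: pivot=-2 at index 1 -> [-3, -2, 3, 18, 16]
Partition 3: pivot=16 at index 3 -> [-3, -2, 3, 16, 18]


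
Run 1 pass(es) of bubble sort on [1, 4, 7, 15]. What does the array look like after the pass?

After pass 1: [1, 4, 7, 15] (0 swaps)
Total swaps: 0


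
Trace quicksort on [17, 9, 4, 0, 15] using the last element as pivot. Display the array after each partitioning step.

Partition 1: pivot=15 at index 3 -> [9, 4, 0, 15, 17]
Partition 2: pivot=0 at index 0 -> [0, 4, 9, 15, 17]
Partition 3: pivot=9 at index 2 -> [0, 4, 9, 15, 17]


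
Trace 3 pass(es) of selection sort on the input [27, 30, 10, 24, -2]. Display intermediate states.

Pass 1: Select minimum -2 at index 4, swap -> [-2, 30, 10, 24, 27]
Pass 2: Select minimum 10 at index 2, swap -> [-2, 10, 30, 24, 27]
Pass 3: Select minimum 24 at index 3, swap -> [-2, 10, 24, 30, 27]


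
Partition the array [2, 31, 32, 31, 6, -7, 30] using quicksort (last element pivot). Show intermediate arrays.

Partition 1: pivot=30 at index 3 -> [2, 6, -7, 30, 31, 32, 31]
Partition 2: pivot=-7 at index 0 -> [-7, 6, 2, 30, 31, 32, 31]
Partition 3: pivot=2 at index 1 -> [-7, 2, 6, 30, 31, 32, 31]
Partition 4: pivot=31 at index 5 -> [-7, 2, 6, 30, 31, 31, 32]


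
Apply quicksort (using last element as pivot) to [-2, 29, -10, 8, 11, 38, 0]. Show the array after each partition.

Partition 1: pivot=0 at index 2 -> [-2, -10, 0, 8, 11, 38, 29]
Partition 2: pivot=-10 at index 0 -> [-10, -2, 0, 8, 11, 38, 29]
Partition 3: pivot=29 at index 5 -> [-10, -2, 0, 8, 11, 29, 38]
Partition 4: pivot=11 at index 4 -> [-10, -2, 0, 8, 11, 29, 38]


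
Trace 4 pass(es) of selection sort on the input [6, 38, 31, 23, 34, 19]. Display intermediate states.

Pass 1: Select minimum 6 at index 0, swap -> [6, 38, 31, 23, 34, 19]
Pass 2: Select minimum 19 at index 5, swap -> [6, 19, 31, 23, 34, 38]
Pass 3: Select minimum 23 at index 3, swap -> [6, 19, 23, 31, 34, 38]
Pass 4: Select minimum 31 at index 3, swap -> [6, 19, 23, 31, 34, 38]


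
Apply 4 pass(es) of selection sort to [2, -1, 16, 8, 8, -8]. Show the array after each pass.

Pass 1: Select minimum -8 at index 5, swap -> [-8, -1, 16, 8, 8, 2]
Pass 2: Select minimum -1 at index 1, swap -> [-8, -1, 16, 8, 8, 2]
Pass 3: Select minimum 2 at index 5, swap -> [-8, -1, 2, 8, 8, 16]
Pass 4: Select minimum 8 at index 3, swap -> [-8, -1, 2, 8, 8, 16]


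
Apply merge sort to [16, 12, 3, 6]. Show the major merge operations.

Divide and conquer:
  Merge [16] + [12] -> [12, 16]
  Merge [3] + [6] -> [3, 6]
  Merge [12, 16] + [3, 6] -> [3, 6, 12, 16]


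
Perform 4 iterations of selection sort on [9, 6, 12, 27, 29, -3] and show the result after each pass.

Pass 1: Select minimum -3 at index 5, swap -> [-3, 6, 12, 27, 29, 9]
Pass 2: Select minimum 6 at index 1, swap -> [-3, 6, 12, 27, 29, 9]
Pass 3: Select minimum 9 at index 5, swap -> [-3, 6, 9, 27, 29, 12]
Pass 4: Select minimum 12 at index 5, swap -> [-3, 6, 9, 12, 29, 27]


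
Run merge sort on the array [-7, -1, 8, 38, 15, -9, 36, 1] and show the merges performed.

Divide and conquer:
  Merge [-7] + [-1] -> [-7, -1]
  Merge [8] + [38] -> [8, 38]
  Merge [-7, -1] + [8, 38] -> [-7, -1, 8, 38]
  Merge [15] + [-9] -> [-9, 15]
  Merge [36] + [1] -> [1, 36]
  Merge [-9, 15] + [1, 36] -> [-9, 1, 15, 36]
  Merge [-7, -1, 8, 38] + [-9, 1, 15, 36] -> [-9, -7, -1, 1, 8, 15, 36, 38]


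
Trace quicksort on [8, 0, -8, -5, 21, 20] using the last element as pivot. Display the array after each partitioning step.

Partition 1: pivot=20 at index 4 -> [8, 0, -8, -5, 20, 21]
Partition 2: pivot=-5 at index 1 -> [-8, -5, 8, 0, 20, 21]
Partition 3: pivot=0 at index 2 -> [-8, -5, 0, 8, 20, 21]


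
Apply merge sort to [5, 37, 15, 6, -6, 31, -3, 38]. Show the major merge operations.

Divide and conquer:
  Merge [5] + [37] -> [5, 37]
  Merge [15] + [6] -> [6, 15]
  Merge [5, 37] + [6, 15] -> [5, 6, 15, 37]
  Merge [-6] + [31] -> [-6, 31]
  Merge [-3] + [38] -> [-3, 38]
  Merge [-6, 31] + [-3, 38] -> [-6, -3, 31, 38]
  Merge [5, 6, 15, 37] + [-6, -3, 31, 38] -> [-6, -3, 5, 6, 15, 31, 37, 38]


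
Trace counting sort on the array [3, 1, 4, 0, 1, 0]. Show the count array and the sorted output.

Count array: [2, 2, 0, 1, 1]
(count[i] = number of elements equal to i)
Cumulative count: [2, 4, 4, 5, 6]
Sorted: [0, 0, 1, 1, 3, 4]


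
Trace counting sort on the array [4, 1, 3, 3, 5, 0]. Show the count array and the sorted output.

Count array: [1, 1, 0, 2, 1, 1]
(count[i] = number of elements equal to i)
Cumulative count: [1, 2, 2, 4, 5, 6]
Sorted: [0, 1, 3, 3, 4, 5]


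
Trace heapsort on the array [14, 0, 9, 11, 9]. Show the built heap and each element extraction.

Build heap: [14, 11, 9, 0, 9]
Extract 14: [11, 9, 9, 0, 14]
Extract 11: [9, 0, 9, 11, 14]
Extract 9: [9, 0, 9, 11, 14]
Extract 9: [0, 9, 9, 11, 14]


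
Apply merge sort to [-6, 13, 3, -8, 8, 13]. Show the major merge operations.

Divide and conquer:
  Merge [13] + [3] -> [3, 13]
  Merge [-6] + [3, 13] -> [-6, 3, 13]
  Merge [8] + [13] -> [8, 13]
  Merge [-8] + [8, 13] -> [-8, 8, 13]
  Merge [-6, 3, 13] + [-8, 8, 13] -> [-8, -6, 3, 8, 13, 13]


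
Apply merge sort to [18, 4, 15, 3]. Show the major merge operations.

Divide and conquer:
  Merge [18] + [4] -> [4, 18]
  Merge [15] + [3] -> [3, 15]
  Merge [4, 18] + [3, 15] -> [3, 4, 15, 18]


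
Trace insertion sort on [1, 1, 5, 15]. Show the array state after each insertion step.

First element 1 is already 'sorted'
Insert 1: shifted 0 elements -> [1, 1, 5, 15]
Insert 5: shifted 0 elements -> [1, 1, 5, 15]
Insert 15: shifted 0 elements -> [1, 1, 5, 15]


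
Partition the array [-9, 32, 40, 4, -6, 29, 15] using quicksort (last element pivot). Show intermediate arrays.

Partition 1: pivot=15 at index 3 -> [-9, 4, -6, 15, 40, 29, 32]
Partition 2: pivot=-6 at index 1 -> [-9, -6, 4, 15, 40, 29, 32]
Partition 3: pivot=32 at index 5 -> [-9, -6, 4, 15, 29, 32, 40]


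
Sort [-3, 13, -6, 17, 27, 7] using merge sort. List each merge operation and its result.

Divide and conquer:
  Merge [13] + [-6] -> [-6, 13]
  Merge [-3] + [-6, 13] -> [-6, -3, 13]
  Merge [27] + [7] -> [7, 27]
  Merge [17] + [7, 27] -> [7, 17, 27]
  Merge [-6, -3, 13] + [7, 17, 27] -> [-6, -3, 7, 13, 17, 27]


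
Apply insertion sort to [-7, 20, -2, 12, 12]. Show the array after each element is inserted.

First element -7 is already 'sorted'
Insert 20: shifted 0 elements -> [-7, 20, -2, 12, 12]
Insert -2: shifted 1 elements -> [-7, -2, 20, 12, 12]
Insert 12: shifted 1 elements -> [-7, -2, 12, 20, 12]
Insert 12: shifted 1 elements -> [-7, -2, 12, 12, 20]


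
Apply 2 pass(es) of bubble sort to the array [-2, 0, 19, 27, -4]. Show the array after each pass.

After pass 1: [-2, 0, 19, -4, 27] (1 swaps)
After pass 2: [-2, 0, -4, 19, 27] (1 swaps)
Total swaps: 2


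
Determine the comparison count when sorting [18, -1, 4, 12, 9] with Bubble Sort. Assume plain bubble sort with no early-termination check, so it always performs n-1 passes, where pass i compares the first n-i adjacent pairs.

Pass 1: compare adjacent pairs (0,1)..(3,4) = 4 comparison(s), 4 swap(s) -> [-1, 4, 12, 9, 18]
Pass 2: compare adjacent pairs (0,1)..(2,3) = 3 comparison(s), 1 swap(s) -> [-1, 4, 9, 12, 18]
Pass 3: compare adjacent pairs (0,1)..(1,2) = 2 comparison(s), 0 swap(s) -> [-1, 4, 9, 12, 18]
Pass 4: compare adjacent pairs (0,1)..(0,1) = 1 comparison(s), 0 swap(s) -> [-1, 4, 9, 12, 18]
Total comparisons: 4 + 3 + 2 + 1 = 10


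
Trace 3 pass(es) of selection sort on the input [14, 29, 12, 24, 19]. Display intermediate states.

Pass 1: Select minimum 12 at index 2, swap -> [12, 29, 14, 24, 19]
Pass 2: Select minimum 14 at index 2, swap -> [12, 14, 29, 24, 19]
Pass 3: Select minimum 19 at index 4, swap -> [12, 14, 19, 24, 29]


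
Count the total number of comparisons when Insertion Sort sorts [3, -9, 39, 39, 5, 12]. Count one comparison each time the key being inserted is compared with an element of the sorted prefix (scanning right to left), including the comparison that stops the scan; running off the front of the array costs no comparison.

Insert -9: 3 > -9 (shift), reached front = 1 comparison(s) -> [-9, 3, 39, 39, 5, 12]
Insert 39: 3 <= 39 (stop) = 1 comparison(s) -> [-9, 3, 39, 39, 5, 12]
Insert 39: 39 <= 39 (stop) = 1 comparison(s) -> [-9, 3, 39, 39, 5, 12]
Insert 5: 39 > 5 (shift), 39 > 5 (shift), 3 <= 5 (stop) = 3 comparison(s) -> [-9, 3, 5, 39, 39, 12]
Insert 12: 39 > 12 (shift), 39 > 12 (shift), 5 <= 12 (stop) = 3 comparison(s) -> [-9, 3, 5, 12, 39, 39]
Total comparisons: 1 + 1 + 1 + 3 + 3 = 9


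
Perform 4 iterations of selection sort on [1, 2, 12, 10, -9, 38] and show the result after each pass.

Pass 1: Select minimum -9 at index 4, swap -> [-9, 2, 12, 10, 1, 38]
Pass 2: Select minimum 1 at index 4, swap -> [-9, 1, 12, 10, 2, 38]
Pass 3: Select minimum 2 at index 4, swap -> [-9, 1, 2, 10, 12, 38]
Pass 4: Select minimum 10 at index 3, swap -> [-9, 1, 2, 10, 12, 38]


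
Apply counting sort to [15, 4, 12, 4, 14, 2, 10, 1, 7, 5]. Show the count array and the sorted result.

Count array: [0, 1, 1, 0, 2, 1, 0, 1, 0, 0, 1, 0, 1, 0, 1, 1]
(count[i] = number of elements equal to i)
Cumulative count: [0, 1, 2, 2, 4, 5, 5, 6, 6, 6, 7, 7, 8, 8, 9, 10]
Sorted: [1, 2, 4, 4, 5, 7, 10, 12, 14, 15]


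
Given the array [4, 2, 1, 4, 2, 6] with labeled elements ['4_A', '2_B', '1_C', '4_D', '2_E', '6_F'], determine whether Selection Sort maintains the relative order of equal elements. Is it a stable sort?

Trace Selection Sort on the labeled array (the key is the number; the letter only tracks identity):
  Pass 1: minimum of unsorted part is 1_C at index 2; swap it with 4_A at index 0 -> [1_C, 2_B, 4_A, 4_D, 2_E, 6_F]
  Pass 2: minimum 2_B is already at index 1; no swap -> [1_C, 2_B, 4_A, 4_D, 2_E, 6_F]
  Pass 3: minimum of unsorted part is 2_E at index 4; swap it with 4_A at index 2 -> [1_C, 2_B, 2_E, 4_D, 4_A, 6_F]
  Pass 4: minimum 4_D is already at index 3; no swap -> [1_C, 2_B, 2_E, 4_D, 4_A, 6_F]
  Pass 5: minimum 4_A is already at index 4; no swap -> [1_C, 2_B, 2_E, 4_D, 4_A, 6_F]
Final order: [1_C, 2_B, 2_E, 4_D, 4_A, 6_F]
Equal keys:
  value 2: originally 2_B, 2_E; after sorting 2_B, 2_E -> order preserved
  value 4: originally 4_A, 4_D; after sorting 4_D, 4_A -> order changed
Equal keys were reordered, so Selection Sort is not stable: the long-range swap that moves the minimum into place can carry an element past an equal key. (One such input is enough; an unstable sort may happen to preserve order on other inputs, but it gives no guarantee.)
Answer: Not stable


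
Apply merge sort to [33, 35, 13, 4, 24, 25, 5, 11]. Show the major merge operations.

Divide and conquer:
  Merge [33] + [35] -> [33, 35]
  Merge [13] + [4] -> [4, 13]
  Merge [33, 35] + [4, 13] -> [4, 13, 33, 35]
  Merge [24] + [25] -> [24, 25]
  Merge [5] + [11] -> [5, 11]
  Merge [24, 25] + [5, 11] -> [5, 11, 24, 25]
  Merge [4, 13, 33, 35] + [5, 11, 24, 25] -> [4, 5, 11, 13, 24, 25, 33, 35]


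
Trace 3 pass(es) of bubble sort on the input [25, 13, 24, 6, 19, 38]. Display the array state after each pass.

After pass 1: [13, 24, 6, 19, 25, 38] (4 swaps)
After pass 2: [13, 6, 19, 24, 25, 38] (2 swaps)
After pass 3: [6, 13, 19, 24, 25, 38] (1 swaps)
Total swaps: 7


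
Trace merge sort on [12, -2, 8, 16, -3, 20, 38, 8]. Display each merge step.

Divide and conquer:
  Merge [12] + [-2] -> [-2, 12]
  Merge [8] + [16] -> [8, 16]
  Merge [-2, 12] + [8, 16] -> [-2, 8, 12, 16]
  Merge [-3] + [20] -> [-3, 20]
  Merge [38] + [8] -> [8, 38]
  Merge [-3, 20] + [8, 38] -> [-3, 8, 20, 38]
  Merge [-2, 8, 12, 16] + [-3, 8, 20, 38] -> [-3, -2, 8, 8, 12, 16, 20, 38]


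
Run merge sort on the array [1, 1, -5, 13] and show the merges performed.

Divide and conquer:
  Merge [1] + [1] -> [1, 1]
  Merge [-5] + [13] -> [-5, 13]
  Merge [1, 1] + [-5, 13] -> [-5, 1, 1, 13]


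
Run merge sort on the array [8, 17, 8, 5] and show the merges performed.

Divide and conquer:
  Merge [8] + [17] -> [8, 17]
  Merge [8] + [5] -> [5, 8]
  Merge [8, 17] + [5, 8] -> [5, 8, 8, 17]


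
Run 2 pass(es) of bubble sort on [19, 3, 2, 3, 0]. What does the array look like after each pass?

After pass 1: [3, 2, 3, 0, 19] (4 swaps)
After pass 2: [2, 3, 0, 3, 19] (2 swaps)
Total swaps: 6
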